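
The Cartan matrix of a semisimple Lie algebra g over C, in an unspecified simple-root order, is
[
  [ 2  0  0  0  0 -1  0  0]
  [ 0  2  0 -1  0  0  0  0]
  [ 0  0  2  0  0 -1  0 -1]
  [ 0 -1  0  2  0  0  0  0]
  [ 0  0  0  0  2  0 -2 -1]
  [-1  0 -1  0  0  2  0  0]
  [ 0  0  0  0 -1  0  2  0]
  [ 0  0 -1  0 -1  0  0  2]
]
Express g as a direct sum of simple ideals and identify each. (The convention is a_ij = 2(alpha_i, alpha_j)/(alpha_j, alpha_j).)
type A_2 ⊕ type B_6

The diagram associated to this matrix has two connected components: the simple roots {alpha_2, alpha_4} form a chain of 2 nodes with single edges (A_2), and {alpha_1, alpha_3, alpha_5, alpha_6, alpha_7, alpha_8} form a chain of 6 nodes with a double edge at one end; the terminal node there is the unique short simple root (B_6). A semisimple Lie algebra decomposes uniquely as the direct sum of simple ideals, one per connected component of its Dynkin diagram, so g ≅ A_2 ⊕ B_6 (dimension 8 + 78 = 86).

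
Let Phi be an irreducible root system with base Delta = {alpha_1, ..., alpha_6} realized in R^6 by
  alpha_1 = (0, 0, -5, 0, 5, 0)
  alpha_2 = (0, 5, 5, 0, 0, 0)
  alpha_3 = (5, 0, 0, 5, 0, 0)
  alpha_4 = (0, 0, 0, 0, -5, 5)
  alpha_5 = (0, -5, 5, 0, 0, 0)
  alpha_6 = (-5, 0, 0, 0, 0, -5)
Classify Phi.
D6

Compute the Cartan integers a_ij = 2(alpha_i, alpha_j)/(alpha_j, alpha_j); the resulting 6x6 Cartan matrix is
[[2, -1, 0, -1, -1, 0], [-1, 2, 0, 0, 0, 0], [0, 0, 2, 0, 0, -1], [-1, 0, 0, 2, 0, -1], [-1, 0, 0, 0, 2, 0], [0, 0, -1, -1, 0, 2]].
All simple roots have the same length, so the diagram is simply laced. The associated Dynkin diagram is a chain of 4 nodes with a fork of two nodes at one end (D_6), so the type is D_6 (the algebra so(12)).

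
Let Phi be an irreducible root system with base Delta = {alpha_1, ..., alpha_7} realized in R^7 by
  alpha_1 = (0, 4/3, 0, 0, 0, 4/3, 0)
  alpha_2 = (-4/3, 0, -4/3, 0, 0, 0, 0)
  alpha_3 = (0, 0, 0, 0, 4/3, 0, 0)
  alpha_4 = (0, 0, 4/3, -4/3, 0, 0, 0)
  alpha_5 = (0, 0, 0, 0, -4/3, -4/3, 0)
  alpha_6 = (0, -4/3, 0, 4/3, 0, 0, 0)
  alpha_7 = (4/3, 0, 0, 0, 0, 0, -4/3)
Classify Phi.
Compute the Cartan integers a_ij = 2(alpha_i, alpha_j)/(alpha_j, alpha_j); the resulting 7x7 Cartan matrix is
[[2, 0, 0, 0, -1, -1, 0], [0, 2, 0, -1, 0, 0, -1], [0, 0, 2, 0, -1, 0, 0], [0, -1, 0, 2, 0, -1, 0], [-1, 0, -2, 0, 2, 0, 0], [-1, 0, 0, -1, 0, 2, 0], [0, -1, 0, 0, 0, 0, 2]].
The roots have two lengths (squared-length ratio 2:1); the short ones are alpha_{3}. The associated Dynkin diagram is a chain of 7 nodes with a double edge at one end; the terminal node there is the unique short simple root (B_7), so the type is B_7 (the algebra so(15)).

type B_7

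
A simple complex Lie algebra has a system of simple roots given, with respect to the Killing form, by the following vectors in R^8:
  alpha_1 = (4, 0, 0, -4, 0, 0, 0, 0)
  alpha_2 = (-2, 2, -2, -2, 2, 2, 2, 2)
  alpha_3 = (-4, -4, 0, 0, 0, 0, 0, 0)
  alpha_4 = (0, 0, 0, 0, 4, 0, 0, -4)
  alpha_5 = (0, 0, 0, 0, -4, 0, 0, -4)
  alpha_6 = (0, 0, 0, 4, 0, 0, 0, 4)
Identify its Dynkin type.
E6

Compute the Cartan integers a_ij = 2(alpha_i, alpha_j)/(alpha_j, alpha_j); the resulting 6x6 Cartan matrix is
[[2, 0, -1, 0, 0, -1], [0, 2, 0, 0, -1, 0], [-1, 0, 2, 0, 0, 0], [0, 0, 0, 2, 0, -1], [0, -1, 0, 0, 2, -1], [-1, 0, 0, -1, -1, 2]].
All simple roots have the same length, so the diagram is simply laced. The associated Dynkin diagram is a chain of 5 nodes with one extra node attached to the third node from one end (E_6), so the type is E_6.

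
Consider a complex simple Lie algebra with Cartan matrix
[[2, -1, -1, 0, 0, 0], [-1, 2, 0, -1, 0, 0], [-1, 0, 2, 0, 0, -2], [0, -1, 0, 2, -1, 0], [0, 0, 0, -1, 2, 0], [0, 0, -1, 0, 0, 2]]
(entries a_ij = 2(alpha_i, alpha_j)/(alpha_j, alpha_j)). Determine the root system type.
B6

The matrix has rank 6 with 2's on the diagonal. Reading the off-diagonal entries as Dynkin edges (a single edge where a_ij = a_ji = -1; a double or triple edge where a_ij * a_ji = 2 or 3), the diagram is a chain of 6 nodes with a double edge at one end; the terminal node there is the unique short simple root (B_6). One simple-root ordering that puts it in standard form is (alpha_5, alpha_4, alpha_2, alpha_1, alpha_3, alpha_6). So the algebra is type B_6, i.e. so(13).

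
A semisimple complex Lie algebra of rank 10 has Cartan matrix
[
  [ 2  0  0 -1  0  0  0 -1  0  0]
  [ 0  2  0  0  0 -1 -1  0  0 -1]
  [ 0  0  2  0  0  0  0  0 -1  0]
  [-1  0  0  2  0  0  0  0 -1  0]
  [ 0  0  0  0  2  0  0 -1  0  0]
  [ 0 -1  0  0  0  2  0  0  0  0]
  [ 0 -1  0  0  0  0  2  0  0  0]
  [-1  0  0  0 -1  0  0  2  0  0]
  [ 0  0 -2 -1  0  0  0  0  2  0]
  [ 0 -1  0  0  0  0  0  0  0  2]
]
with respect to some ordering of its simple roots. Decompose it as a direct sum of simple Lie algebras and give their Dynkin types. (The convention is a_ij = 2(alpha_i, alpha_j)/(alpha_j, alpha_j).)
The diagram associated to this matrix has two connected components: the simple roots {alpha_1, alpha_3, alpha_4, alpha_5, alpha_8, alpha_9} form a chain of 6 nodes with a double edge at one end; the terminal node there is the unique short simple root (B_6), and {alpha_2, alpha_6, alpha_7, alpha_10} form a chain of 2 nodes with a fork of two nodes at one end (D_4). A semisimple Lie algebra decomposes uniquely as the direct sum of simple ideals, one per connected component of its Dynkin diagram, so g ≅ B_6 ⊕ D_4 (dimension 78 + 28 = 106).

B_6 (so(13)) + D_4 (so(8))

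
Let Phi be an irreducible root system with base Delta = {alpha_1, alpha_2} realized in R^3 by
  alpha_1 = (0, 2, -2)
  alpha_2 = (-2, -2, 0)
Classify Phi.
Compute the Cartan integers a_ij = 2(alpha_i, alpha_j)/(alpha_j, alpha_j); the resulting 2x2 Cartan matrix is
[[2, -1], [-1, 2]].
All simple roots have the same length, so the diagram is simply laced. The associated Dynkin diagram is a chain of 2 nodes with single edges (A_2), so the type is A_2 (the algebra sl(3)).

A_2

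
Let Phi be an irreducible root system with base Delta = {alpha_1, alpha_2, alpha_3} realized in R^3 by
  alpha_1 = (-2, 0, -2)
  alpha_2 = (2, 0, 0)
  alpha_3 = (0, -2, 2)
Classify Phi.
B_3 (so(7))

Compute the Cartan integers a_ij = 2(alpha_i, alpha_j)/(alpha_j, alpha_j); the resulting 3x3 Cartan matrix is
[[2, -2, -1], [-1, 2, 0], [-1, 0, 2]].
The roots have two lengths (squared-length ratio 2:1); the short ones are alpha_{2}. The associated Dynkin diagram is a chain of 3 nodes with a double edge at one end; the terminal node there is the unique short simple root (B_3), so the type is B_3 (the algebra so(7)).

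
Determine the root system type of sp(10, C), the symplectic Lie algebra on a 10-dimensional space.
C_5 (sp(10))

This is sp(10), which has dimension 10(10+1)/2 = 55 and rank 10/2 = 5. In the classification of classical Lie algebras, the symplectic algebra sp(2n) has type C_n; here n = 5, so the Dynkin diagram is a chain of 5 nodes with a double edge at one end; the terminal node there is the unique long simple root (C_5). Hence the type is C_5.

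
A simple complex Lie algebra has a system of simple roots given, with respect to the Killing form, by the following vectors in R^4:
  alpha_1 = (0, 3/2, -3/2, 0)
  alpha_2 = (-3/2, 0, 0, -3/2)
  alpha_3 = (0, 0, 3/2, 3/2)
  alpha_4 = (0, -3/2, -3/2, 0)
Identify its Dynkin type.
D_4 (so(8))

Compute the Cartan integers a_ij = 2(alpha_i, alpha_j)/(alpha_j, alpha_j); the resulting 4x4 Cartan matrix is
[[2, 0, -1, 0], [0, 2, -1, 0], [-1, -1, 2, -1], [0, 0, -1, 2]].
All simple roots have the same length, so the diagram is simply laced. The associated Dynkin diagram is a chain of 2 nodes with a fork of two nodes at one end (D_4), so the type is D_4 (the algebra so(8)).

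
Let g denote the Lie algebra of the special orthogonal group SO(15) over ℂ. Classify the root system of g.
B_7

This is so(15) with 15 odd, which has dimension 15(15-1)/2 = 105 and rank (15-1)/2 = 7. In the classification of classical Lie algebras, the orthogonal algebra so(2n+1) in an odd number of variables has type B_n; here n = 7, so the Dynkin diagram is a chain of 7 nodes with a double edge at one end; the terminal node there is the unique short simple root (B_7). Hence the type is B_7.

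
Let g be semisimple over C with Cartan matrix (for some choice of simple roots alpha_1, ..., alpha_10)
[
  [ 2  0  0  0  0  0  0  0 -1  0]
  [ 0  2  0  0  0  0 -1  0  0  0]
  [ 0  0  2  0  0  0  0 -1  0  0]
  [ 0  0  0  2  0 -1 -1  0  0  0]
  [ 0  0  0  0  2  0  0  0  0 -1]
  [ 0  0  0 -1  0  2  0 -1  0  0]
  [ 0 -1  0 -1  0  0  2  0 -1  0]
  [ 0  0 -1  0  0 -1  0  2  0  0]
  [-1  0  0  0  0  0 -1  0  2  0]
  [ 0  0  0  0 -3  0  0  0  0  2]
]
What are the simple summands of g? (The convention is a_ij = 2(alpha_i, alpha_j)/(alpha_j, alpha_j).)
The diagram associated to this matrix has two connected components: the simple roots {alpha_1, alpha_2, alpha_3, alpha_4, alpha_6, alpha_7, alpha_8, alpha_9} form a chain of 7 nodes with one extra node attached to the third node from one end (E_8), and {alpha_5, alpha_10} form two nodes joined by a triple edge (G_2). A semisimple Lie algebra decomposes uniquely as the direct sum of simple ideals, one per connected component of its Dynkin diagram, so g ≅ E_8 ⊕ G_2 (dimension 248 + 14 = 262).

E_8 + G_2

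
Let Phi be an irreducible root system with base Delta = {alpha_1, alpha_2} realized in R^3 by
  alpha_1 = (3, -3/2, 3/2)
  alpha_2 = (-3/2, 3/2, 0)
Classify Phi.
G_2

Compute the Cartan integers a_ij = 2(alpha_i, alpha_j)/(alpha_j, alpha_j); the resulting 2x2 Cartan matrix is
[[2, -3], [-1, 2]].
The roots have two lengths (squared-length ratio 3:1); the short ones are alpha_{2}. The associated Dynkin diagram is two nodes joined by a triple edge (G_2), so the type is G_2.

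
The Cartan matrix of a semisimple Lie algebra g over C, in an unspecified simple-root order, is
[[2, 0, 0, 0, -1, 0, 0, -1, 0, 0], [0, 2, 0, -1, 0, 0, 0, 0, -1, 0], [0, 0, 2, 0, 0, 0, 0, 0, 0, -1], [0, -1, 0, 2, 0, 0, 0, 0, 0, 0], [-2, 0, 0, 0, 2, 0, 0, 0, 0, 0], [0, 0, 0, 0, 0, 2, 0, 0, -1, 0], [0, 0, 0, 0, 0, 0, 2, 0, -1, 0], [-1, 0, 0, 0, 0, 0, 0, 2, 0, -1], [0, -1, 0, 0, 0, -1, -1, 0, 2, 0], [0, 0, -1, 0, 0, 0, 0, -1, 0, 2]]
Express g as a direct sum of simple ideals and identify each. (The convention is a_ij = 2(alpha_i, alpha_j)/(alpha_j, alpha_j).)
C_5 (sp(10)) ⊕ D_5 (so(10))

The diagram associated to this matrix has two connected components: the simple roots {alpha_1, alpha_3, alpha_5, alpha_8, alpha_10} form a chain of 5 nodes with a double edge at one end; the terminal node there is the unique long simple root (C_5), and {alpha_2, alpha_4, alpha_6, alpha_7, alpha_9} form a chain of 3 nodes with a fork of two nodes at one end (D_5). A semisimple Lie algebra decomposes uniquely as the direct sum of simple ideals, one per connected component of its Dynkin diagram, so g ≅ C_5 ⊕ D_5 (dimension 55 + 45 = 100).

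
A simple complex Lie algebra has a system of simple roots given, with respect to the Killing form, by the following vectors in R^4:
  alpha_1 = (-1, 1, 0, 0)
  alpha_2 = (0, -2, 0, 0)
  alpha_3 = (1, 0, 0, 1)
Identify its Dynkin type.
Compute the Cartan integers a_ij = 2(alpha_i, alpha_j)/(alpha_j, alpha_j); the resulting 3x3 Cartan matrix is
[[2, -1, -1], [-2, 2, 0], [-1, 0, 2]].
The roots have two lengths (squared-length ratio 2:1); the short ones are alpha_{1,3}. The associated Dynkin diagram is a chain of 3 nodes with a double edge at one end; the terminal node there is the unique long simple root (C_3), so the type is C_3 (the algebra sp(6)).

C_3 (sp(6))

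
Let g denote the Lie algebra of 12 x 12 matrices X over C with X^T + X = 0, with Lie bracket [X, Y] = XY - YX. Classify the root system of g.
This is so(12) with 12 even, which has dimension 12(12-1)/2 = 66 and rank 12/2 = 6. In the classification of classical Lie algebras, the orthogonal algebra so(2n) in an even number of variables has type D_n; here n = 6, so the Dynkin diagram is a chain of 4 nodes with a fork of two nodes at one end (D_6). Hence the type is D_6.

type D_6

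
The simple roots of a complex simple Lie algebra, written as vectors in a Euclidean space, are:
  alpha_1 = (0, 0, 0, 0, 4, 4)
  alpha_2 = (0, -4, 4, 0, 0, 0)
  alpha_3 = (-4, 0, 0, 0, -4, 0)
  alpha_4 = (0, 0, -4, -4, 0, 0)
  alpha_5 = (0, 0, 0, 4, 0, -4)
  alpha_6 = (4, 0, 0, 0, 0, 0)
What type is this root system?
B6

Compute the Cartan integers a_ij = 2(alpha_i, alpha_j)/(alpha_j, alpha_j); the resulting 6x6 Cartan matrix is
[[2, 0, -1, 0, -1, 0], [0, 2, 0, -1, 0, 0], [-1, 0, 2, 0, 0, -2], [0, -1, 0, 2, -1, 0], [-1, 0, 0, -1, 2, 0], [0, 0, -1, 0, 0, 2]].
The roots have two lengths (squared-length ratio 2:1); the short ones are alpha_{6}. The associated Dynkin diagram is a chain of 6 nodes with a double edge at one end; the terminal node there is the unique short simple root (B_6), so the type is B_6 (the algebra so(13)).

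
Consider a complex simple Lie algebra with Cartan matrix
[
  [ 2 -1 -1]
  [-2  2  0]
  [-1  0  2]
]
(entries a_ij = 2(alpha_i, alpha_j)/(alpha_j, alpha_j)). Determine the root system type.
C_3 (sp(6))

The matrix has rank 3 with 2's on the diagonal. Reading the off-diagonal entries as Dynkin edges (a single edge where a_ij = a_ji = -1; a double or triple edge where a_ij * a_ji = 2 or 3), the diagram is a chain of 3 nodes with a double edge at one end; the terminal node there is the unique long simple root (C_3). One simple-root ordering that puts it in standard form is (alpha_3, alpha_1, alpha_2). So the algebra is type C_3, i.e. sp(6).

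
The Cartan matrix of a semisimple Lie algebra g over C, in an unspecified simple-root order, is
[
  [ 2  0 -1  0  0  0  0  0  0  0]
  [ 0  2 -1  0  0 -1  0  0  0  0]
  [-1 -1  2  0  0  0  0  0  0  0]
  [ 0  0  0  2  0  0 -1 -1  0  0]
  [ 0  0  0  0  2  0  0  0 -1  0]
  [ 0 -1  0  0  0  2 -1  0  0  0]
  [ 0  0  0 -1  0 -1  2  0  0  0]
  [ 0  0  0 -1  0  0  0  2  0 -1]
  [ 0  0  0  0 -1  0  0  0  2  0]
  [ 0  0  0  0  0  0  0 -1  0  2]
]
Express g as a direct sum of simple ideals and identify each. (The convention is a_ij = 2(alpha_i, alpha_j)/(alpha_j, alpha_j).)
A_2 (sl(3)) ⊕ A_8 (sl(9))

The diagram associated to this matrix has two connected components: the simple roots {alpha_5, alpha_9} form a chain of 2 nodes with single edges (A_2), and {alpha_1, alpha_2, alpha_3, alpha_4, alpha_6, alpha_7, alpha_8, alpha_10} form a chain of 8 nodes with single edges (A_8). A semisimple Lie algebra decomposes uniquely as the direct sum of simple ideals, one per connected component of its Dynkin diagram, so g ≅ A_2 ⊕ A_8 (dimension 8 + 80 = 88).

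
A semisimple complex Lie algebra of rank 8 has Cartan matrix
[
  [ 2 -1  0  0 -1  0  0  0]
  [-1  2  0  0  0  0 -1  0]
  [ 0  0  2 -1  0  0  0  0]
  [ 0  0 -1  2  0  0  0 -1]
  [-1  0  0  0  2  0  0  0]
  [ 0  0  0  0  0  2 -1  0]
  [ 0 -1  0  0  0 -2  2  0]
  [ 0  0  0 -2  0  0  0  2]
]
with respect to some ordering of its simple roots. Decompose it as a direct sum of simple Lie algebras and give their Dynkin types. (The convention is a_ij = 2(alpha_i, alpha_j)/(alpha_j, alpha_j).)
The diagram associated to this matrix has two connected components: the simple roots {alpha_1, alpha_2, alpha_5, alpha_6, alpha_7} form a chain of 5 nodes with a double edge at one end; the terminal node there is the unique short simple root (B_5), and {alpha_3, alpha_4, alpha_8} form a chain of 3 nodes with a double edge at one end; the terminal node there is the unique long simple root (C_3). A semisimple Lie algebra decomposes uniquely as the direct sum of simple ideals, one per connected component of its Dynkin diagram, so g ≅ B_5 ⊕ C_3 (dimension 55 + 21 = 76).

B5 + C3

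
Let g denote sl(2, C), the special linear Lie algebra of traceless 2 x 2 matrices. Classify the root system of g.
This is sl(2), which has dimension 2^2 - 1 = 3 and rank 2 - 1 = 1 (a Cartan subalgebra is the diagonal traceless matrices). In the classification of classical Lie algebras, the special linear algebra sl(n+1) has type A_n; here n = 1, so the Dynkin diagram is a chain of 1 nodes with single edges (A_1). Hence the type is A_1.

A1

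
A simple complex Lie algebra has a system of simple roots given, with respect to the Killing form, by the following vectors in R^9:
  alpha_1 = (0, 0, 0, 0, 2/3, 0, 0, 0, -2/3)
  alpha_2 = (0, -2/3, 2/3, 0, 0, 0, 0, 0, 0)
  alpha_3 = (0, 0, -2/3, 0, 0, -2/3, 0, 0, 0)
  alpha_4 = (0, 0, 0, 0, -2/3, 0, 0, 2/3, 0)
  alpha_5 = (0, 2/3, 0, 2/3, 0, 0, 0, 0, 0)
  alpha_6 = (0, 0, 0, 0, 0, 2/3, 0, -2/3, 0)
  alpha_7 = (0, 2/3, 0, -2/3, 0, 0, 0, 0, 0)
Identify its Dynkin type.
Compute the Cartan integers a_ij = 2(alpha_i, alpha_j)/(alpha_j, alpha_j); the resulting 7x7 Cartan matrix is
[[2, 0, 0, -1, 0, 0, 0], [0, 2, -1, 0, -1, 0, -1], [0, -1, 2, 0, 0, -1, 0], [-1, 0, 0, 2, 0, -1, 0], [0, -1, 0, 0, 2, 0, 0], [0, 0, -1, -1, 0, 2, 0], [0, -1, 0, 0, 0, 0, 2]].
All simple roots have the same length, so the diagram is simply laced. The associated Dynkin diagram is a chain of 5 nodes with a fork of two nodes at one end (D_7), so the type is D_7 (the algebra so(14)).

D_7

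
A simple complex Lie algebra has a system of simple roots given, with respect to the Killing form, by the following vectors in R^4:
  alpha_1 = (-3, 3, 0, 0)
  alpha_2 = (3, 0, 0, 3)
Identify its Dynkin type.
A_2

Compute the Cartan integers a_ij = 2(alpha_i, alpha_j)/(alpha_j, alpha_j); the resulting 2x2 Cartan matrix is
[[2, -1], [-1, 2]].
All simple roots have the same length, so the diagram is simply laced. The associated Dynkin diagram is a chain of 2 nodes with single edges (A_2), so the type is A_2 (the algebra sl(3)).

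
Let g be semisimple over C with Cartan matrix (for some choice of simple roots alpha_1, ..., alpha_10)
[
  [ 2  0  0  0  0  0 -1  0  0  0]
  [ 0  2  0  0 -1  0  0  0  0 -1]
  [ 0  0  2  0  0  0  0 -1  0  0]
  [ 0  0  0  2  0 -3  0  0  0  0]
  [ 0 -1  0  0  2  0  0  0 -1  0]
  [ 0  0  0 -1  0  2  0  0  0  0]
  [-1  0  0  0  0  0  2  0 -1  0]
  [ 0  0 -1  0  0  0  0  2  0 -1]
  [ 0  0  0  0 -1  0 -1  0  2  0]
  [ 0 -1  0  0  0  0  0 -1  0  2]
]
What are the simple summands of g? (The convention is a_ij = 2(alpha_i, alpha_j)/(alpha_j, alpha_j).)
The diagram associated to this matrix has two connected components: the simple roots {alpha_1, alpha_2, alpha_3, alpha_5, alpha_7, alpha_8, alpha_9, alpha_10} form a chain of 8 nodes with single edges (A_8), and {alpha_4, alpha_6} form two nodes joined by a triple edge (G_2). A semisimple Lie algebra decomposes uniquely as the direct sum of simple ideals, one per connected component of its Dynkin diagram, so g ≅ A_8 ⊕ G_2 (dimension 80 + 14 = 94).

A_8 (sl(9)) + G_2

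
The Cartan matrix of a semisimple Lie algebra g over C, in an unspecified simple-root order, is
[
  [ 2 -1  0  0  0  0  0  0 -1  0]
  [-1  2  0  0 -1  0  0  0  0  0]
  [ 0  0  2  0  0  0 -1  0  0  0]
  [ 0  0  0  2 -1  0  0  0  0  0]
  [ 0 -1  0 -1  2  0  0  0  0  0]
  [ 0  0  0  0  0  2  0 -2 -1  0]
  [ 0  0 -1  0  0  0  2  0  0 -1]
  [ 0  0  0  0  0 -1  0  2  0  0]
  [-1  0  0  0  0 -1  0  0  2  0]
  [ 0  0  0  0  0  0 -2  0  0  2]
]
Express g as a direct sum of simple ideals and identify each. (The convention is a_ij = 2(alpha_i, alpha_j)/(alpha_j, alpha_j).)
B7 + C3

The diagram associated to this matrix has two connected components: the simple roots {alpha_1, alpha_2, alpha_4, alpha_5, alpha_6, alpha_8, alpha_9} form a chain of 7 nodes with a double edge at one end; the terminal node there is the unique short simple root (B_7), and {alpha_3, alpha_7, alpha_10} form a chain of 3 nodes with a double edge at one end; the terminal node there is the unique long simple root (C_3). A semisimple Lie algebra decomposes uniquely as the direct sum of simple ideals, one per connected component of its Dynkin diagram, so g ≅ B_7 ⊕ C_3 (dimension 105 + 21 = 126).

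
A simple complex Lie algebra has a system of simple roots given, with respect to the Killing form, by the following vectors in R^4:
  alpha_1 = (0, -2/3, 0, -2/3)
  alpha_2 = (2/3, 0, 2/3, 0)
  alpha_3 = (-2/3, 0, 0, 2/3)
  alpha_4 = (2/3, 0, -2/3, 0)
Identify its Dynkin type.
type D_4

Compute the Cartan integers a_ij = 2(alpha_i, alpha_j)/(alpha_j, alpha_j); the resulting 4x4 Cartan matrix is
[[2, 0, -1, 0], [0, 2, -1, 0], [-1, -1, 2, -1], [0, 0, -1, 2]].
All simple roots have the same length, so the diagram is simply laced. The associated Dynkin diagram is a chain of 2 nodes with a fork of two nodes at one end (D_4), so the type is D_4 (the algebra so(8)).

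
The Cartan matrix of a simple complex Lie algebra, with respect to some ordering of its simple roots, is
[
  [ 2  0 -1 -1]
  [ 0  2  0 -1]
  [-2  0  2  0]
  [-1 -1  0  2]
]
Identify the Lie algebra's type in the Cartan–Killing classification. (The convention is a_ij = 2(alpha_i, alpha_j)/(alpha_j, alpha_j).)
C_4 (sp(8))

The matrix has rank 4 with 2's on the diagonal. Reading the off-diagonal entries as Dynkin edges (a single edge where a_ij = a_ji = -1; a double or triple edge where a_ij * a_ji = 2 or 3), the diagram is a chain of 4 nodes with a double edge at one end; the terminal node there is the unique long simple root (C_4). One simple-root ordering that puts it in standard form is (alpha_2, alpha_4, alpha_1, alpha_3). So the algebra is type C_4, i.e. sp(8).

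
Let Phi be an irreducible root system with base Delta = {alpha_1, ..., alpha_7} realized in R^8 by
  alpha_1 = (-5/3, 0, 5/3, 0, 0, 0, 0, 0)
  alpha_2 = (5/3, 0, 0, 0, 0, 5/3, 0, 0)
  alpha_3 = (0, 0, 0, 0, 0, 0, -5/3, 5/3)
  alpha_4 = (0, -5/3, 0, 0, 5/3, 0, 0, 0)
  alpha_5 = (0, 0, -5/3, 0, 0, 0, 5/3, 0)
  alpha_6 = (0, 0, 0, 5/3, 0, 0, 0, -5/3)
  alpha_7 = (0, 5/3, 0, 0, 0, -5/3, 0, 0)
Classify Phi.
A_7 (sl(8))

Compute the Cartan integers a_ij = 2(alpha_i, alpha_j)/(alpha_j, alpha_j); the resulting 7x7 Cartan matrix is
[[2, -1, 0, 0, -1, 0, 0], [-1, 2, 0, 0, 0, 0, -1], [0, 0, 2, 0, -1, -1, 0], [0, 0, 0, 2, 0, 0, -1], [-1, 0, -1, 0, 2, 0, 0], [0, 0, -1, 0, 0, 2, 0], [0, -1, 0, -1, 0, 0, 2]].
All simple roots have the same length, so the diagram is simply laced. The associated Dynkin diagram is a chain of 7 nodes with single edges (A_7), so the type is A_7 (the algebra sl(8)).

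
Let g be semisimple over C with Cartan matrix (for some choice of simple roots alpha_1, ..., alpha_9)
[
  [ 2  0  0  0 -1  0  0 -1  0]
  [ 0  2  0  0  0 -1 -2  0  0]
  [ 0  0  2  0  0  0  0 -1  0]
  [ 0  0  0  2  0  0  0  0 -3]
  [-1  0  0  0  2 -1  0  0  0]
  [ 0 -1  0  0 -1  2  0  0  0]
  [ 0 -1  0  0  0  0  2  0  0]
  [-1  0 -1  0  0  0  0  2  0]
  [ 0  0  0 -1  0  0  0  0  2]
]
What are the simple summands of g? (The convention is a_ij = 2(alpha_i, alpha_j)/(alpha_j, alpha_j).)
The diagram associated to this matrix has two connected components: the simple roots {alpha_1, alpha_2, alpha_3, alpha_5, alpha_6, alpha_7, alpha_8} form a chain of 7 nodes with a double edge at one end; the terminal node there is the unique short simple root (B_7), and {alpha_4, alpha_9} form two nodes joined by a triple edge (G_2). A semisimple Lie algebra decomposes uniquely as the direct sum of simple ideals, one per connected component of its Dynkin diagram, so g ≅ B_7 ⊕ G_2 (dimension 105 + 14 = 119).

B_7 (so(15)) + G_2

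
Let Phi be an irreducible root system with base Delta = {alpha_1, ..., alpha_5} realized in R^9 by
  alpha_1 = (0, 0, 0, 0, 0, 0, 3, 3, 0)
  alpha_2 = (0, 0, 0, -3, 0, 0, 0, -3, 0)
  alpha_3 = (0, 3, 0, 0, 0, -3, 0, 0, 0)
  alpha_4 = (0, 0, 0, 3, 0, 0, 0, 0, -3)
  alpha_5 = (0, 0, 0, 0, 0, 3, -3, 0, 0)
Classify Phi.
A_5

Compute the Cartan integers a_ij = 2(alpha_i, alpha_j)/(alpha_j, alpha_j); the resulting 5x5 Cartan matrix is
[[2, -1, 0, 0, -1], [-1, 2, 0, -1, 0], [0, 0, 2, 0, -1], [0, -1, 0, 2, 0], [-1, 0, -1, 0, 2]].
All simple roots have the same length, so the diagram is simply laced. The associated Dynkin diagram is a chain of 5 nodes with single edges (A_5), so the type is A_5 (the algebra sl(6)).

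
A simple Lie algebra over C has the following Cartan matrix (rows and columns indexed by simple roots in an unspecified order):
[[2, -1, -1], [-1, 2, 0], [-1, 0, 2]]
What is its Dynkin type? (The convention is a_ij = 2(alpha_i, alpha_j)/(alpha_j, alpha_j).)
A3

The matrix has rank 3 with 2's on the diagonal. Reading the off-diagonal entries as Dynkin edges (a single edge where a_ij = a_ji = -1; a double or triple edge where a_ij * a_ji = 2 or 3), the diagram is a chain of 3 nodes with single edges (A_3). One simple-root ordering that puts it in standard form is (alpha_2, alpha_1, alpha_3). So the algebra is type A_3, i.e. sl(4).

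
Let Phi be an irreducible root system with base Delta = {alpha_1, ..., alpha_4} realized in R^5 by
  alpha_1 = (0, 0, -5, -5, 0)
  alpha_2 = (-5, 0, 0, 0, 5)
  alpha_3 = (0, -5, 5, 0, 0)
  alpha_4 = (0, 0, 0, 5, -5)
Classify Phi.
A4

Compute the Cartan integers a_ij = 2(alpha_i, alpha_j)/(alpha_j, alpha_j); the resulting 4x4 Cartan matrix is
[[2, 0, -1, -1], [0, 2, 0, -1], [-1, 0, 2, 0], [-1, -1, 0, 2]].
All simple roots have the same length, so the diagram is simply laced. The associated Dynkin diagram is a chain of 4 nodes with single edges (A_4), so the type is A_4 (the algebra sl(5)).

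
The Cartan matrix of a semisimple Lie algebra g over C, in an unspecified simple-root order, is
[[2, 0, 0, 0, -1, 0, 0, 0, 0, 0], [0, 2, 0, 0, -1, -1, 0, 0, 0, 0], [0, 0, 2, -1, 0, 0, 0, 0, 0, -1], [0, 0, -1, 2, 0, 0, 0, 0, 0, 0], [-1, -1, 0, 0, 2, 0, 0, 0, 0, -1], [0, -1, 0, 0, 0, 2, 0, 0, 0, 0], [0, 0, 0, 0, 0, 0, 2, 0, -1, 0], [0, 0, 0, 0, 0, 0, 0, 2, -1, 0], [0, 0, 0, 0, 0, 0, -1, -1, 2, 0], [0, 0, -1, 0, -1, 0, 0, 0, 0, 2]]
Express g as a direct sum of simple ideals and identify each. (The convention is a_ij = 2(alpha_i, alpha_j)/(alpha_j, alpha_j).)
The diagram associated to this matrix has two connected components: the simple roots {alpha_7, alpha_8, alpha_9} form a chain of 3 nodes with single edges (A_3), and {alpha_1, alpha_2, alpha_3, alpha_4, alpha_5, alpha_6, alpha_10} form a chain of 6 nodes with one extra node attached to the third node from one end (E_7). A semisimple Lie algebra decomposes uniquely as the direct sum of simple ideals, one per connected component of its Dynkin diagram, so g ≅ A_3 ⊕ E_7 (dimension 15 + 133 = 148).

A3 + E7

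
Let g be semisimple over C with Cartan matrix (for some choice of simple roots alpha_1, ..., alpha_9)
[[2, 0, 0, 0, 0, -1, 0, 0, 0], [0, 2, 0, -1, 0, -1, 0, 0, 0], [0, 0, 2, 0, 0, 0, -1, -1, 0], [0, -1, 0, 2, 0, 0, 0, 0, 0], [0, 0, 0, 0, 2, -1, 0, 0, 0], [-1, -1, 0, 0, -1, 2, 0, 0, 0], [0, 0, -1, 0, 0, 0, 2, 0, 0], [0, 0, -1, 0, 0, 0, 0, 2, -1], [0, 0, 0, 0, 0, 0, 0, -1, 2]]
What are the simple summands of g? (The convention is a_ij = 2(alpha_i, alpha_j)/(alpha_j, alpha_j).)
The diagram associated to this matrix has two connected components: the simple roots {alpha_3, alpha_7, alpha_8, alpha_9} form a chain of 4 nodes with single edges (A_4), and {alpha_1, alpha_2, alpha_4, alpha_5, alpha_6} form a chain of 3 nodes with a fork of two nodes at one end (D_5). A semisimple Lie algebra decomposes uniquely as the direct sum of simple ideals, one per connected component of its Dynkin diagram, so g ≅ A_4 ⊕ D_5 (dimension 24 + 45 = 69).

A4 ⊕ D5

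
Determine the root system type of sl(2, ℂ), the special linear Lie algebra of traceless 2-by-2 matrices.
A_1 (sl(2))

This is sl(2), which has dimension 2^2 - 1 = 3 and rank 2 - 1 = 1 (a Cartan subalgebra is the diagonal traceless matrices). In the classification of classical Lie algebras, the special linear algebra sl(n+1) has type A_n; here n = 1, so the Dynkin diagram is a chain of 1 nodes with single edges (A_1). Hence the type is A_1.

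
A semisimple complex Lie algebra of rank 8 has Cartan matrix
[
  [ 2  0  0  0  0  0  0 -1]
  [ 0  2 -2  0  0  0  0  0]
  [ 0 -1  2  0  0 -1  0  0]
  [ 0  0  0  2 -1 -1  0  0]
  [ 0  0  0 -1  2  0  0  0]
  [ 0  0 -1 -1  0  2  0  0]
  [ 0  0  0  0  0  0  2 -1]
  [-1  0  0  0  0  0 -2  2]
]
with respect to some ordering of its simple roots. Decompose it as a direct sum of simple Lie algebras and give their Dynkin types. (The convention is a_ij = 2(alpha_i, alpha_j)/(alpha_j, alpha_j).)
B_3 (so(7)) ⊕ C_5 (sp(10))

The diagram associated to this matrix has two connected components: the simple roots {alpha_1, alpha_7, alpha_8} form a chain of 3 nodes with a double edge at one end; the terminal node there is the unique short simple root (B_3), and {alpha_2, alpha_3, alpha_4, alpha_5, alpha_6} form a chain of 5 nodes with a double edge at one end; the terminal node there is the unique long simple root (C_5). A semisimple Lie algebra decomposes uniquely as the direct sum of simple ideals, one per connected component of its Dynkin diagram, so g ≅ B_3 ⊕ C_5 (dimension 21 + 55 = 76).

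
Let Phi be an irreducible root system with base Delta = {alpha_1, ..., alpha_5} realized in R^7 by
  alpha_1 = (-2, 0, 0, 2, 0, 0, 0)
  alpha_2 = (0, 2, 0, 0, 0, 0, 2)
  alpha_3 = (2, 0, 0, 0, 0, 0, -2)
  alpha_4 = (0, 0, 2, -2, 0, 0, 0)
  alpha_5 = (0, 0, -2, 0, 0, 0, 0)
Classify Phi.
B_5

Compute the Cartan integers a_ij = 2(alpha_i, alpha_j)/(alpha_j, alpha_j); the resulting 5x5 Cartan matrix is
[[2, 0, -1, -1, 0], [0, 2, -1, 0, 0], [-1, -1, 2, 0, 0], [-1, 0, 0, 2, -2], [0, 0, 0, -1, 2]].
The roots have two lengths (squared-length ratio 2:1); the short ones are alpha_{5}. The associated Dynkin diagram is a chain of 5 nodes with a double edge at one end; the terminal node there is the unique short simple root (B_5), so the type is B_5 (the algebra so(11)).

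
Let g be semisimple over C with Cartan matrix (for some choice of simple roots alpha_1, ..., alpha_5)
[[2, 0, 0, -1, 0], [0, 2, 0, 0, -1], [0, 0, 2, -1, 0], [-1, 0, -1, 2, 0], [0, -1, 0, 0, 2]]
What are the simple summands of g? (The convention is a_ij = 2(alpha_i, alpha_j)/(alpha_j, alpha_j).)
The diagram associated to this matrix has two connected components: the simple roots {alpha_2, alpha_5} form a chain of 2 nodes with single edges (A_2), and {alpha_1, alpha_3, alpha_4} form a chain of 3 nodes with single edges (A_3). A semisimple Lie algebra decomposes uniquely as the direct sum of simple ideals, one per connected component of its Dynkin diagram, so g ≅ A_2 ⊕ A_3 (dimension 8 + 15 = 23).

A_2 (sl(3)) ⊕ A_3 (sl(4))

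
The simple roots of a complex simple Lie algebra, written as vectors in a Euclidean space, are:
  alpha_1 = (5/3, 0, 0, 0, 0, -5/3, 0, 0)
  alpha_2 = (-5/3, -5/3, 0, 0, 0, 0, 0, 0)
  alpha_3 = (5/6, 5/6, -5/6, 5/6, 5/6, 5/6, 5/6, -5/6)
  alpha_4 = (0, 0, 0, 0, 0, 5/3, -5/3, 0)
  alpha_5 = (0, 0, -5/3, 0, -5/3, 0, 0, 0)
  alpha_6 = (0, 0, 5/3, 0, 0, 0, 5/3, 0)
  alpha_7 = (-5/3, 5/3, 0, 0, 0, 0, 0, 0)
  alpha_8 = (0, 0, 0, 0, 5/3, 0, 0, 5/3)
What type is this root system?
E_8

Compute the Cartan integers a_ij = 2(alpha_i, alpha_j)/(alpha_j, alpha_j); the resulting 8x8 Cartan matrix is
[[2, -1, 0, -1, 0, 0, -1, 0], [-1, 2, -1, 0, 0, 0, 0, 0], [0, -1, 2, 0, 0, 0, 0, 0], [-1, 0, 0, 2, 0, -1, 0, 0], [0, 0, 0, 0, 2, -1, 0, -1], [0, 0, 0, -1, -1, 2, 0, 0], [-1, 0, 0, 0, 0, 0, 2, 0], [0, 0, 0, 0, -1, 0, 0, 2]].
All simple roots have the same length, so the diagram is simply laced. The associated Dynkin diagram is a chain of 7 nodes with one extra node attached to the third node from one end (E_8), so the type is E_8.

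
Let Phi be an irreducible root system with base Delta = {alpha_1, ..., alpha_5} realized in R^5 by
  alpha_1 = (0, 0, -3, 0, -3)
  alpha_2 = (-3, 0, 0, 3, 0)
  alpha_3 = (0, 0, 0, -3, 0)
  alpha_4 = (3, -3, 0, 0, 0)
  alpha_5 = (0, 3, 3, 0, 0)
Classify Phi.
Compute the Cartan integers a_ij = 2(alpha_i, alpha_j)/(alpha_j, alpha_j); the resulting 5x5 Cartan matrix is
[[2, 0, 0, 0, -1], [0, 2, -2, -1, 0], [0, -1, 2, 0, 0], [0, -1, 0, 2, -1], [-1, 0, 0, -1, 2]].
The roots have two lengths (squared-length ratio 2:1); the short ones are alpha_{3}. The associated Dynkin diagram is a chain of 5 nodes with a double edge at one end; the terminal node there is the unique short simple root (B_5), so the type is B_5 (the algebra so(11)).

B5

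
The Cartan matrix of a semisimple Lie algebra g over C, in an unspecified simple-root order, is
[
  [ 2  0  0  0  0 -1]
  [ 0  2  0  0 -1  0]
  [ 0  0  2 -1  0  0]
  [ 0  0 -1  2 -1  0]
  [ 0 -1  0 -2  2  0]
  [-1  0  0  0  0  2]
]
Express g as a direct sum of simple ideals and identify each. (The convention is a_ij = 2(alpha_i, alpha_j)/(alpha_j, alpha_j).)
The diagram associated to this matrix has two connected components: the simple roots {alpha_1, alpha_6} form a chain of 2 nodes with single edges (A_2), and {alpha_2, alpha_3, alpha_4, alpha_5} form a chain of 4 nodes with a double edge between the middle two (F_4). A semisimple Lie algebra decomposes uniquely as the direct sum of simple ideals, one per connected component of its Dynkin diagram, so g ≅ A_2 ⊕ F_4 (dimension 8 + 52 = 60).

A2 ⊕ F4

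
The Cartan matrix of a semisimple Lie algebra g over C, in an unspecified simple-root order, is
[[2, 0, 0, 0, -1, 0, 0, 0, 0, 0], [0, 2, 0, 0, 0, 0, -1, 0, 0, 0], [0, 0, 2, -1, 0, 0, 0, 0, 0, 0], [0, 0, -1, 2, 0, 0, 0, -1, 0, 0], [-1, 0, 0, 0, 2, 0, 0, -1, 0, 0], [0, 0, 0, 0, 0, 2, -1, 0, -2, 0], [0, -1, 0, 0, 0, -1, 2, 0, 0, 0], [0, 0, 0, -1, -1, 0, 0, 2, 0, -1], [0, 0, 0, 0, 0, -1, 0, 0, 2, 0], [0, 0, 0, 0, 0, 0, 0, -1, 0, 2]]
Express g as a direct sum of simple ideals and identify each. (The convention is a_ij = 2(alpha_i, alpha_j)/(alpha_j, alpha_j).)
The diagram associated to this matrix has two connected components: the simple roots {alpha_2, alpha_6, alpha_7, alpha_9} form a chain of 4 nodes with a double edge at one end; the terminal node there is the unique short simple root (B_4), and {alpha_1, alpha_3, alpha_4, alpha_5, alpha_8, alpha_10} form a chain of 5 nodes with one extra node attached to the third node from one end (E_6). A semisimple Lie algebra decomposes uniquely as the direct sum of simple ideals, one per connected component of its Dynkin diagram, so g ≅ B_4 ⊕ E_6 (dimension 36 + 78 = 114).

B_4 (so(9)) ⊕ E_6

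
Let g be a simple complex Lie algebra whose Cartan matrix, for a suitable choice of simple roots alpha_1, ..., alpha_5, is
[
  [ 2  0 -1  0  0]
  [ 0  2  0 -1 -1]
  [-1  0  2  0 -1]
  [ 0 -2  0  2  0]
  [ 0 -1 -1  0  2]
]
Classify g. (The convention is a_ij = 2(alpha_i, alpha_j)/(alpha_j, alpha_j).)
The matrix has rank 5 with 2's on the diagonal. Reading the off-diagonal entries as Dynkin edges (a single edge where a_ij = a_ji = -1; a double or triple edge where a_ij * a_ji = 2 or 3), the diagram is a chain of 5 nodes with a double edge at one end; the terminal node there is the unique long simple root (C_5). One simple-root ordering that puts it in standard form is (alpha_1, alpha_3, alpha_5, alpha_2, alpha_4). So the algebra is type C_5, i.e. sp(10).

type C_5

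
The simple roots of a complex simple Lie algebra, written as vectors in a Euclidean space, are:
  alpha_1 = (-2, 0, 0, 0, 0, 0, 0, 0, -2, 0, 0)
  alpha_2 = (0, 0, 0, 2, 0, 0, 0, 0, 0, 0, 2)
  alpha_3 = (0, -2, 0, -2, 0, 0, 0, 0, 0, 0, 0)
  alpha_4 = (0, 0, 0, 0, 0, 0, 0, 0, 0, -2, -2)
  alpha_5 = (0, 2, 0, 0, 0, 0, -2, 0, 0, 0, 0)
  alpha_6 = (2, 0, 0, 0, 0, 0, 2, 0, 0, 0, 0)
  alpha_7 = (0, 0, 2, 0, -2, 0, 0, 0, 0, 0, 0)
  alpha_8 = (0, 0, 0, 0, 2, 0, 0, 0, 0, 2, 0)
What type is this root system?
Compute the Cartan integers a_ij = 2(alpha_i, alpha_j)/(alpha_j, alpha_j); the resulting 8x8 Cartan matrix is
[[2, 0, 0, 0, 0, -1, 0, 0], [0, 2, -1, -1, 0, 0, 0, 0], [0, -1, 2, 0, -1, 0, 0, 0], [0, -1, 0, 2, 0, 0, 0, -1], [0, 0, -1, 0, 2, -1, 0, 0], [-1, 0, 0, 0, -1, 2, 0, 0], [0, 0, 0, 0, 0, 0, 2, -1], [0, 0, 0, -1, 0, 0, -1, 2]].
All simple roots have the same length, so the diagram is simply laced. The associated Dynkin diagram is a chain of 8 nodes with single edges (A_8), so the type is A_8 (the algebra sl(9)).

A8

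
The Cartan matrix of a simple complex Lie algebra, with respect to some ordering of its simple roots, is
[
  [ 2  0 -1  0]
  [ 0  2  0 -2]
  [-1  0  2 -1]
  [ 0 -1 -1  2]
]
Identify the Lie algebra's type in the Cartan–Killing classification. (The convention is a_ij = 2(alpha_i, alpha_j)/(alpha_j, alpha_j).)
C_4

The matrix has rank 4 with 2's on the diagonal. Reading the off-diagonal entries as Dynkin edges (a single edge where a_ij = a_ji = -1; a double or triple edge where a_ij * a_ji = 2 or 3), the diagram is a chain of 4 nodes with a double edge at one end; the terminal node there is the unique long simple root (C_4). One simple-root ordering that puts it in standard form is (alpha_1, alpha_3, alpha_4, alpha_2). So the algebra is type C_4, i.e. sp(8).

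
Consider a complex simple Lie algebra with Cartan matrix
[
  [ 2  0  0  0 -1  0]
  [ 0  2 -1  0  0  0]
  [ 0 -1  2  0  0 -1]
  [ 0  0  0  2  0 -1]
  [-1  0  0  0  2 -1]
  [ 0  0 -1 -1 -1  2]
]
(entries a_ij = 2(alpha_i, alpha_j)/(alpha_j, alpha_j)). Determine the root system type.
E_6

The matrix has rank 6 with 2's on the diagonal. Reading the off-diagonal entries as Dynkin edges (a single edge where a_ij = a_ji = -1; a double or triple edge where a_ij * a_ji = 2 or 3), the diagram is a chain of 5 nodes with one extra node attached to the third node from one end (E_6). One simple-root ordering that puts it in standard form is (alpha_2, alpha_4, alpha_3, alpha_6, alpha_5, alpha_1). So the algebra is type E_6.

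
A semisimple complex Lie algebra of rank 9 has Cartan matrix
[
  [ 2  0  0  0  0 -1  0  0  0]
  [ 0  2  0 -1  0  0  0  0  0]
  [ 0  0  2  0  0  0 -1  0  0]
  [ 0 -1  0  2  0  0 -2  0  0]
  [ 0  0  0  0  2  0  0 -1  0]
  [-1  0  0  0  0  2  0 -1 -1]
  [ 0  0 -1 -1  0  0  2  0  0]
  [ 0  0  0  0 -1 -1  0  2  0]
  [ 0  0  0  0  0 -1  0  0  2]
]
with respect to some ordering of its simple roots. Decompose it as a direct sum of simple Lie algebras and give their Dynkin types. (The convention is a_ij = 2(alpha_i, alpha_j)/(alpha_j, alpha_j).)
The diagram associated to this matrix has two connected components: the simple roots {alpha_1, alpha_5, alpha_6, alpha_8, alpha_9} form a chain of 3 nodes with a fork of two nodes at one end (D_5), and {alpha_2, alpha_3, alpha_4, alpha_7} form a chain of 4 nodes with a double edge between the middle two (F_4). A semisimple Lie algebra decomposes uniquely as the direct sum of simple ideals, one per connected component of its Dynkin diagram, so g ≅ D_5 ⊕ F_4 (dimension 45 + 52 = 97).

D_5 (so(10)) + F_4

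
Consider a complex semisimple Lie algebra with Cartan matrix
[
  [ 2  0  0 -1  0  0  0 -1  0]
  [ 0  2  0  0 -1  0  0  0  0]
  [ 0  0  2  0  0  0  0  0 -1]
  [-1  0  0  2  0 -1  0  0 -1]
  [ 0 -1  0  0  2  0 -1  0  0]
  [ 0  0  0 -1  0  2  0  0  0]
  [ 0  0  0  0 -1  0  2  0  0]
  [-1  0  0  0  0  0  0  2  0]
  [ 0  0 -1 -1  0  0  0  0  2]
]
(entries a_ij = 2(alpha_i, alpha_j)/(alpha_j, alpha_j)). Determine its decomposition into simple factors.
A3 ⊕ E6

The diagram associated to this matrix has two connected components: the simple roots {alpha_2, alpha_5, alpha_7} form a chain of 3 nodes with single edges (A_3), and {alpha_1, alpha_3, alpha_4, alpha_6, alpha_8, alpha_9} form a chain of 5 nodes with one extra node attached to the third node from one end (E_6). A semisimple Lie algebra decomposes uniquely as the direct sum of simple ideals, one per connected component of its Dynkin diagram, so g ≅ A_3 ⊕ E_6 (dimension 15 + 78 = 93).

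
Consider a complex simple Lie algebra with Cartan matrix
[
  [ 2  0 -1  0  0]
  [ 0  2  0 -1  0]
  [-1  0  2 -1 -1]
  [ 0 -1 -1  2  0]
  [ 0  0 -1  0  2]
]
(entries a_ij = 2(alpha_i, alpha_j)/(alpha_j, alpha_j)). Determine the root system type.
D_5 (so(10))

The matrix has rank 5 with 2's on the diagonal. Reading the off-diagonal entries as Dynkin edges (a single edge where a_ij = a_ji = -1; a double or triple edge where a_ij * a_ji = 2 or 3), the diagram is a chain of 3 nodes with a fork of two nodes at one end (D_5). One simple-root ordering that puts it in standard form is (alpha_2, alpha_4, alpha_3, alpha_5, alpha_1). So the algebra is type D_5, i.e. so(10).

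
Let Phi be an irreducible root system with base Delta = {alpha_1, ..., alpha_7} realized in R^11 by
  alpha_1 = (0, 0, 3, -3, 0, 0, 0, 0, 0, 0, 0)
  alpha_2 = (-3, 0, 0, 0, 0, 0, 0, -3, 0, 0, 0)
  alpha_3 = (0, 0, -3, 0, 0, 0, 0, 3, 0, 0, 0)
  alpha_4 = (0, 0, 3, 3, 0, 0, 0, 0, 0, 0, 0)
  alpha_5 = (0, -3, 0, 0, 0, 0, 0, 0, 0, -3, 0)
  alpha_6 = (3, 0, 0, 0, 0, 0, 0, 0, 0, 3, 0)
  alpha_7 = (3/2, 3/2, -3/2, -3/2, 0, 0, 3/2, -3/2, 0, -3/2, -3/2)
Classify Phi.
Compute the Cartan integers a_ij = 2(alpha_i, alpha_j)/(alpha_j, alpha_j); the resulting 7x7 Cartan matrix is
[[2, 0, -1, 0, 0, 0, 0], [0, 2, -1, 0, 0, -1, 0], [-1, -1, 2, -1, 0, 0, 0], [0, 0, -1, 2, 0, 0, -1], [0, 0, 0, 0, 2, -1, 0], [0, -1, 0, 0, -1, 2, 0], [0, 0, 0, -1, 0, 0, 2]].
All simple roots have the same length, so the diagram is simply laced. The associated Dynkin diagram is a chain of 6 nodes with one extra node attached to the third node from one end (E_7), so the type is E_7.

E_7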